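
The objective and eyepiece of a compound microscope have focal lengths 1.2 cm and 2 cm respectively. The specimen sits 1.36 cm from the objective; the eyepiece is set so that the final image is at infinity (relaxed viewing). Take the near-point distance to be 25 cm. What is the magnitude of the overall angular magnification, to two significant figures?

Objective: 1/d_i = 1/f_obj - 1/d_o = 1/1.2 - 1/1.36 = 0.09804 cm^-1, so d_i = 10.200 cm.
m_obj = -d_i/d_o = -10.200/1.36 = -7.500.
Eyepiece angular magnification (image at infinity): M_eye = D/f_e = 25/2 = 12.500.
Overall M = m_obj x M_eye = (-7.500)(12.500) = -93.75.
|M| = 93.75.

94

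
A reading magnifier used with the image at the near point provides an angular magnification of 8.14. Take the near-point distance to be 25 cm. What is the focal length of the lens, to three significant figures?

3.50 cm

For the image at the near point, M = 1 + D/f.
f = D/(M - 1) = 25/(8.14 - 1) = 3.501 cm.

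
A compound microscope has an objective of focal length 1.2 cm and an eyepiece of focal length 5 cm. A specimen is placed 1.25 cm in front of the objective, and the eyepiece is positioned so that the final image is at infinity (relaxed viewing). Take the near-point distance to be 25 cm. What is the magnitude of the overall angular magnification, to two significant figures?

120

Objective: 1/d_i = 1/f_obj - 1/d_o = 1/1.2 - 1/1.25 = 0.03333 cm^-1, so d_i = 30.000 cm.
m_obj = -d_i/d_o = -30.000/1.25 = -24.000.
Eyepiece angular magnification (image at infinity): M_eye = D/f_e = 25/5 = 5.000.
Overall M = m_obj x M_eye = (-24.000)(5.000) = -120.00.
|M| = 120.00.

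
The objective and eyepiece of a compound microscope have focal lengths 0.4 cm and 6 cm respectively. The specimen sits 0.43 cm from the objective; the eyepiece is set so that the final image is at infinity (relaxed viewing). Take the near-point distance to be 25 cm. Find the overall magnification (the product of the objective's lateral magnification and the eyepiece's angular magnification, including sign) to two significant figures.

Objective: 1/d_i = 1/f_obj - 1/d_o = 1/0.4 - 1/0.43 = 0.17442 cm^-1, so d_i = 5.733 cm.
m_obj = -d_i/d_o = -5.733/0.43 = -13.333.
Eyepiece angular magnification (image at infinity): M_eye = D/f_e = 25/6 = 4.167.
Overall M = m_obj x M_eye = (-13.333)(4.167) = -55.56.

-56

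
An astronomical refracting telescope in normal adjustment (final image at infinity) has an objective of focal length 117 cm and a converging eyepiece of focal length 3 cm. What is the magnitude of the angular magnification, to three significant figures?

|M| = f_obj/|f_eye| = 117/3 = 39.000.

39.0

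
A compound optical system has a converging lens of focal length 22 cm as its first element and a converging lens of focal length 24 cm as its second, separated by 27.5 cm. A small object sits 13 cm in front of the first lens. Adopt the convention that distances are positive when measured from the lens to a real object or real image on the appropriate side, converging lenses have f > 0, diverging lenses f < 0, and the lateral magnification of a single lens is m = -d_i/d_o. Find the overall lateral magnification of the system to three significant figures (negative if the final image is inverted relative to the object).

Lens 1: 1/d_i1 = 1/f_1 - 1/d_o1 = 1/22 - 1/13 = -0.03147 cm^-1, so d_i1 = -31.778 cm.
m_1 = -(-31.778)/13 = 2.4444.
The intermediate image is virtual, 31.778 cm to the left of lens 1, so d_o2 = L - d_i1 = 27.5 - (-31.778) = 59.278 cm.
Lens 2: 1/d_i2 = 1/f_2 - 1/d_o2 = 1/24 - 1/(59.278) = 0.02480 cm^-1, so d_i2 = 40.328 cm.
m_2 = -(40.328)/(59.278) = -0.6803.
Total m = m_1 x m_2 = (2.4444)(-0.6803) = -1.6630.

-1.66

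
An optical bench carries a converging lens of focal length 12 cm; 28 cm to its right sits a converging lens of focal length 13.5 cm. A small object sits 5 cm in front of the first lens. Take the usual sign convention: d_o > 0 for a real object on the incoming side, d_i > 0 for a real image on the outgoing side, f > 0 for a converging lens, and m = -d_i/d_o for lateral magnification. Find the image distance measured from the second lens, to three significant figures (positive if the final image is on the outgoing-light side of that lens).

Lens 1: 1/d_i1 = 1/f_1 - 1/d_o1 = 1/12 - 1/5 = -0.11667 cm^-1, so d_i1 = -8.571 cm.
The intermediate image is virtual, 8.571 cm to the left of lens 1, so d_o2 = L - d_i1 = 28 - (-8.571) = 36.571 cm.
Lens 2: 1/d_i2 = 1/f_2 - 1/d_o2 = 1/13.5 - 1/(36.571) = 0.04673 cm^-1, so d_i2 = 21.399 cm.

21.4 cm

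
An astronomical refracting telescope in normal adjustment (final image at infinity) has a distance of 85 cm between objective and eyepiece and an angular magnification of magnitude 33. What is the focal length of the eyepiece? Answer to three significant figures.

2.50 cm

In normal adjustment the tube length equals f_obj + f_eye and |M| = f_obj/f_eye.
So f_obj = 33 f_eye and 33 f_eye + f_eye = 85 cm, giving f_eye = 85/34 = 2.500 cm and f_obj = 82.500 cm.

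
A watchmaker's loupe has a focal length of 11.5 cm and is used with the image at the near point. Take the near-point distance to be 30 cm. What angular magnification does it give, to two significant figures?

M = 1 + D/f = 1 + 30/11.5 = 3.609.

3.6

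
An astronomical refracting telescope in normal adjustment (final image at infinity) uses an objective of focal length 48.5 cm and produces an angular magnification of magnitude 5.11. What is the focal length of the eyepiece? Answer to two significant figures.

9.5 cm

|M| = f_obj/f_eye, so f_eye = f_obj/|M| = 48.5/5.11 = 9.491 cm.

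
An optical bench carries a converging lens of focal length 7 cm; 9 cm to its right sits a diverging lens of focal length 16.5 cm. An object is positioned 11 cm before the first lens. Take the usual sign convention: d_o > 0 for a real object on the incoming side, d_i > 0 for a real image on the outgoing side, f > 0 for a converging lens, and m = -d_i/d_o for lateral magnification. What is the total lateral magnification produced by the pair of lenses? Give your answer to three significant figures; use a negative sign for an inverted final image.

-4.62

Lens 1: 1/d_i1 = 1/f_1 - 1/d_o1 = 1/7 - 1/11 = 0.05195 cm^-1, so d_i1 = 19.250 cm.
m_1 = -(19.250)/11 = -1.7500.
Since 19.250 cm > 9 cm, the first image lies past the second lens and serves as a virtual object: d_o2 = L - d_i1 = -10.250 cm.
Lens 2: 1/d_i2 = 1/f_2 - 1/d_o2 = 1/(-16.5) - 1/(-10.250) = 0.03695 cm^-1, so d_i2 = 27.060 cm.
m_2 = -(27.060)/(-10.250) = 2.6400.
Total m = m_1 x m_2 = (-1.7500)(2.6400) = -4.6200.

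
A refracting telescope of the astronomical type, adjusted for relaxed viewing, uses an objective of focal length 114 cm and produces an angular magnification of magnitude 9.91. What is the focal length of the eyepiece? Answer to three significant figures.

|M| = f_obj/f_eye, so f_eye = f_obj/|M| = 114/9.91 = 11.504 cm.

11.5 cm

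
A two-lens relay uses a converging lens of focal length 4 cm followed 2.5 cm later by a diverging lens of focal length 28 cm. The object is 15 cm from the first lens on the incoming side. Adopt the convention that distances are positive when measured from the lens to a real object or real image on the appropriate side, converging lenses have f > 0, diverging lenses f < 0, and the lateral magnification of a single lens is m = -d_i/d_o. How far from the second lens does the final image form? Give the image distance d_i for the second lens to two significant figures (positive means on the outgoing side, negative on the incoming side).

Lens 1: 1/d_i1 = 1/f_1 - 1/d_o1 = 1/4 - 1/15 = 0.18333 cm^-1, so d_i1 = 5.455 cm.
Since 5.455 cm > 2.5 cm, the first image lies past the second lens and serves as a virtual object: d_o2 = L - d_i1 = -2.955 cm.
Lens 2: 1/d_i2 = 1/f_2 - 1/d_o2 = 1/(-28) - 1/(-2.955) = 0.30275 cm^-1, so d_i2 = 3.303 cm.

3.3 cm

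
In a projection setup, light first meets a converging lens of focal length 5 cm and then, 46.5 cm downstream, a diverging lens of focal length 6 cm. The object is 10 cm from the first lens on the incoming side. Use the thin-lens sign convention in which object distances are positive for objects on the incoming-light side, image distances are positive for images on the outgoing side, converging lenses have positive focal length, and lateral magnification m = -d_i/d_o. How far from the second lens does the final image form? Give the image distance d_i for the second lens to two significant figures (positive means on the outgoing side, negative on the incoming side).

-5.2 cm

First lens: d_i1 = 1/(1/5 - 1/10) = 10.000 cm.
Object distance for lens 2: d_o2 = 46.5 - 10.000 = 36.500 cm.
Second lens: d_i2 = 1/(1/(-6) - 1/(36.500)) = -5.153 cm.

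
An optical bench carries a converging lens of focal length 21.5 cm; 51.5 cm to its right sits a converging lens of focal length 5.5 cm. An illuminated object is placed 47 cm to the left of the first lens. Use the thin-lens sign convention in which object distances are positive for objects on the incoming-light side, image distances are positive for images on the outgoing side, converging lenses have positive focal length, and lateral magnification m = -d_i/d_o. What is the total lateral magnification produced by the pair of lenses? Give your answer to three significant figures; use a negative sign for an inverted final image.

0.728

First lens: d_i1 = 1/(1/21.5 - 1/47) = 39.627 cm.
m_1 = -(39.627)/47 = -0.8431.
Object distance for lens 2: d_o2 = 51.5 - 39.627 = 11.873 cm.
Second lens: d_i2 = 1/(1/5.5 - 1/(11.873)) = 10.247 cm.
m_2 = -(10.247)/(11.873) = -0.8631.
The system's lateral magnification is m_1 m_2 = (-0.8431)(-0.8631) = 0.7277.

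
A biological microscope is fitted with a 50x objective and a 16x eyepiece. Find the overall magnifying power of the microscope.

800

The overall magnification of a compound microscope is the product of the objective and eyepiece magnifications:
M = M_obj x M_eye = 50 x 16 = 800.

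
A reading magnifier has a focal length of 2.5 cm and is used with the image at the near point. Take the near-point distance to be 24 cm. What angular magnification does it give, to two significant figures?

M = 1 + D/f = 1 + 24/2.5 = 10.600.

11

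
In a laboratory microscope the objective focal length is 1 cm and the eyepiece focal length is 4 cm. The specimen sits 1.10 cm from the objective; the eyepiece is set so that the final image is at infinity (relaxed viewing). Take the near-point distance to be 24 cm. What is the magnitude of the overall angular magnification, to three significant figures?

60.0

Objective: 1/d_i = 1/f_obj - 1/d_o = 1/1 - 1/1.10 = 0.09091 cm^-1, so d_i = 11.000 cm.
m_obj = -d_i/d_o = -11.000/1.10 = -10.000.
Eyepiece angular magnification (image at infinity): M_eye = D/f_e = 24/4 = 6.000.
Overall M = m_obj x M_eye = (-10.000)(6.000) = -60.00.
|M| = 60.00.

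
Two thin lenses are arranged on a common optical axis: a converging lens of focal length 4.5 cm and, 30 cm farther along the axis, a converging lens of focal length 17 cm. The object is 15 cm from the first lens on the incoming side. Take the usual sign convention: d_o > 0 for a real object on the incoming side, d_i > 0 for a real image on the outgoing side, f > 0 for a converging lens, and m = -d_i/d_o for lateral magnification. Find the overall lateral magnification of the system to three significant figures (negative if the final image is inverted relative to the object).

First lens: d_i1 = 1/(1/4.5 - 1/15) = 6.429 cm.
m_1 = -(6.429)/15 = -0.4286.
That image sits 23.571 cm in front of the second lens, so d_o2 = 23.571 cm.
Second lens: d_i2 = 1/(1/17 - 1/(23.571)) = 60.978 cm.
m_2 = -(60.978)/(23.571) = -2.5870.
Total m = m_1 x m_2 = (-0.4286)(-2.5870) = 1.1087.

1.11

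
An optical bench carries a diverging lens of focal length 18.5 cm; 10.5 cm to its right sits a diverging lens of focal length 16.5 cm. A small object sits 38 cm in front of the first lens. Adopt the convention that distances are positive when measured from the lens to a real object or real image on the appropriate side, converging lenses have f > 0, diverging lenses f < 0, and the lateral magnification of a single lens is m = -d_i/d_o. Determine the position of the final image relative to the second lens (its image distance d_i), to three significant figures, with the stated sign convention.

Applying the thin-lens equation to the first lens, 1/(-18.5) = 1/38 + 1/d_i1, which gives d_i1 = -12.442 cm.
The intermediate image is virtual, 12.442 cm to the left of lens 1, so d_o2 = L - d_i1 = 10.5 - (-12.442) = 22.942 cm.
Applying the thin-lens equation again with f_2 = -16.5 cm and d_o2 = 22.942 cm gives d_i2 = -9.598 cm.

-9.60 cm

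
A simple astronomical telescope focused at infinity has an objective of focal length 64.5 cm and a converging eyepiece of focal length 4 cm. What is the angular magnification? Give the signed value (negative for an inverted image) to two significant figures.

M = -f_obj/f_eye = -64.5/(4) = -16.125.

-16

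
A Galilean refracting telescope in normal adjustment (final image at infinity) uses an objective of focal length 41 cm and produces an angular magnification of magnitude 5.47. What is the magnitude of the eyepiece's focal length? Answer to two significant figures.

|M| = f_obj/|f_eye|, so |f_eye| = f_obj/|M| = 41/5.47 = 7.495 cm.
(The eyepiece is diverging, so its signed focal length is -7.495 cm.)

7.5 cm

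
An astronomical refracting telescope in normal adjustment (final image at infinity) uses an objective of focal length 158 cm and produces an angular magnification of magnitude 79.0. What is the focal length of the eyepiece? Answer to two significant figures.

2.0 cm

|M| = f_obj/f_eye, so f_eye = f_obj/|M| = 158/79.0 = 2.000 cm.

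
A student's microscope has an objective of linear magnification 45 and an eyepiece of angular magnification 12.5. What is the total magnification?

562.5

The overall magnification of a compound microscope is the product of the objective and eyepiece magnifications:
M = M_obj x M_eye = 45 x 12.5 = 562.5.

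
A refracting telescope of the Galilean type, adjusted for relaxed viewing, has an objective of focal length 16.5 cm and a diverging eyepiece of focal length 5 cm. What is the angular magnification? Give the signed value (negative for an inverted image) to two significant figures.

M = -f_obj/f_eye = -16.5/(-5) = 3.300.

3.3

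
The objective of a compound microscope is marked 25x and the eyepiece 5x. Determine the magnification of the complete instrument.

The overall magnification of a compound microscope is the product of the objective and eyepiece magnifications:
M = M_obj x M_eye = 25 x 5 = 125.

125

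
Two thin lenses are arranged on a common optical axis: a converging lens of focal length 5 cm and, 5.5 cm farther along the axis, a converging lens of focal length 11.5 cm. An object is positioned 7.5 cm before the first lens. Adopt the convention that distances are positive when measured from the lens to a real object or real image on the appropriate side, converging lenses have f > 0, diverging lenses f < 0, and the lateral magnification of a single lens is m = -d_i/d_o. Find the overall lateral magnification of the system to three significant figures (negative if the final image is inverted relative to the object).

Lens 1: 1/d_i1 = 1/f_1 - 1/d_o1 = 1/5 - 1/7.5 = 0.06667 cm^-1, so d_i1 = 15.000 cm.
m_1 = -(15.000)/7.5 = -2.0000.
This image would form 15.000 cm past lens 1, i.e. 9.500 cm beyond lens 2, so it is a virtual object for lens 2: d_o2 = 5.5 - 15.000 = -9.500 cm.
Lens 2: 1/d_i2 = 1/f_2 - 1/d_o2 = 1/11.5 - 1/(-9.500) = 0.19222 cm^-1, so d_i2 = 5.202 cm.
m_2 = -(5.202)/(-9.500) = 0.5476.
Total m = m_1 x m_2 = (-2.0000)(0.5476) = -1.0952.

-1.10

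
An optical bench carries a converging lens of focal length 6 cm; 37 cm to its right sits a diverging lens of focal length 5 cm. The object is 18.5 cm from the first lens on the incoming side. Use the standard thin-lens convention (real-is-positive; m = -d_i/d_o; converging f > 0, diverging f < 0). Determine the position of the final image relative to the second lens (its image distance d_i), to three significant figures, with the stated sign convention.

-4.25 cm

Applying the thin-lens equation to the first lens, 1/6 = 1/18.5 + 1/d_i1, which gives d_i1 = 8.880 cm.
That image sits 28.120 cm in front of the second lens, so d_o2 = 28.120 cm.
Applying the thin-lens equation again with f_2 = -5 cm and d_o2 = 28.120 cm gives d_i2 = -4.245 cm.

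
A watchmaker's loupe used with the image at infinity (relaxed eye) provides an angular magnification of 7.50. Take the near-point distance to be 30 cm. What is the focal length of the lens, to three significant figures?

4.00 cm

For the image at infinity, M = D/f.
f = D/M = 30/7.5 = 4.000 cm.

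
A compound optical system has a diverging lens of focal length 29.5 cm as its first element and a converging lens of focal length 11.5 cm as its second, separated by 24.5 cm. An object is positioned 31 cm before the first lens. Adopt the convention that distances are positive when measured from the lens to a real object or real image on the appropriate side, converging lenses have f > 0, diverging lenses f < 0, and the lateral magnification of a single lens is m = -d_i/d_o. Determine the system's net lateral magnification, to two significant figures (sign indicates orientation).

Applying the thin-lens equation to the first lens, 1/(-29.5) = 1/31 + 1/d_i1, which gives d_i1 = -15.116 cm.
Its lateral magnification is m_1 = -d_i1/d_o1 = -(-15.116)/31 = 0.4876.
With d_i1 < 0 the first image is virtual and lies on the object side; the object distance for lens 2 is d_o2 = 24.5 - (-15.116) = 39.616 cm.
Applying the thin-lens equation again with f_2 = 11.5 cm and d_o2 = 39.616 cm gives d_i2 = 16.204 cm.
m_2 = -(16.204)/(39.616) = -0.4090.
The system's lateral magnification is m_1 m_2 = (0.4876)(-0.4090) = -0.1994.

-0.20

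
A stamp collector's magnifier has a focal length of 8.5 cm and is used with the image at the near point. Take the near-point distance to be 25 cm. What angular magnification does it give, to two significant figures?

M = 1 + D/f = 1 + 25/8.5 = 3.941.

3.9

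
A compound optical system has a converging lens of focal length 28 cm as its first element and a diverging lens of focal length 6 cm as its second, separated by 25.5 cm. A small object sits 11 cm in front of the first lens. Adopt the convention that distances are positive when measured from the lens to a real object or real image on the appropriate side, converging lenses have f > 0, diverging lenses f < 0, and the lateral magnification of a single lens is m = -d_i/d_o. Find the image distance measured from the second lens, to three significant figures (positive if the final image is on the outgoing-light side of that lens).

Applying the thin-lens equation to the first lens, 1/28 = 1/11 + 1/d_i1, which gives d_i1 = -18.118 cm.
With d_i1 < 0 the first image is virtual and lies on the object side; the object distance for lens 2 is d_o2 = 25.5 - (-18.118) = 43.618 cm.
Applying the thin-lens equation again with f_2 = -6 cm and d_o2 = 43.618 cm gives d_i2 = -5.274 cm.

-5.27 cm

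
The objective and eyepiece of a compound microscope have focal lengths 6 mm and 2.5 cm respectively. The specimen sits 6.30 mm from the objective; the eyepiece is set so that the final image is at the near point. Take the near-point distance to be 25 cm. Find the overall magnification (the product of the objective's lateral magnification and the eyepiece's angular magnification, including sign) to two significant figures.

Convert to cm: f_obj = 6 mm = 0.6 cm; d_o = 6.30 mm = 0.63 cm.
Objective: 1/d_i = 1/f_obj - 1/d_o = 1/0.6 - 1/0.63 = 0.07937 cm^-1, so d_i = 12.600 cm.
m_obj = -d_i/d_o = -12.600/0.63 = -20.000.
Eyepiece angular magnification (image at near point): M_eye = 1 + D/f_e = 1 + 25/2.5 = 11.000.
Overall M = m_obj x M_eye = (-20.000)(11.000) = -220.00.

-220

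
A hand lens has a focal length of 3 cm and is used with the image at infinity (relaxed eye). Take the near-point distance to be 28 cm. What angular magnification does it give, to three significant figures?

9.33

M = D/f = 28/3 = 9.333.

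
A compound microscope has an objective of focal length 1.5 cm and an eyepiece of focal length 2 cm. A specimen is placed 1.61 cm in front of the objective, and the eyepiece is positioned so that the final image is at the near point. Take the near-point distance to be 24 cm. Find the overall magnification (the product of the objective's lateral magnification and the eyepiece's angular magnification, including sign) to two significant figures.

-180

Objective: 1/d_i = 1/f_obj - 1/d_o = 1/1.5 - 1/1.61 = 0.04555 cm^-1, so d_i = 21.955 cm.
m_obj = -d_i/d_o = -21.955/1.61 = -13.636.
Eyepiece angular magnification (image at near point): M_eye = 1 + D/f_e = 1 + 24/2 = 13.000.
Overall M = m_obj x M_eye = (-13.636)(13.000) = -177.27.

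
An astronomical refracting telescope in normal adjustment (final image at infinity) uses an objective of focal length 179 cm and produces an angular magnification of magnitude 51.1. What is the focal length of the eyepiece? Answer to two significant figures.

|M| = f_obj/f_eye, so f_eye = f_obj/|M| = 179/51.1 = 3.503 cm.

3.5 cm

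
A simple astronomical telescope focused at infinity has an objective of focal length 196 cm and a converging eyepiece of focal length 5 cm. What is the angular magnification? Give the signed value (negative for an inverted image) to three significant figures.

-39.2

M = -f_obj/f_eye = -196/(5) = -39.200.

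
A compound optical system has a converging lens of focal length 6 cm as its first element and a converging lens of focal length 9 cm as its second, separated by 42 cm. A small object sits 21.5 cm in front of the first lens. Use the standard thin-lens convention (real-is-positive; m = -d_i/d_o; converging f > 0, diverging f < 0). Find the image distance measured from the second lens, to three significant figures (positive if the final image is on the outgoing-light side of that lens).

Lens 1: 1/d_i1 = 1/f_1 - 1/d_o1 = 1/6 - 1/21.5 = 0.12016 cm^-1, so d_i1 = 8.323 cm.
That image sits 33.677 cm in front of the second lens, so d_o2 = 33.677 cm.
Lens 2: 1/d_i2 = 1/f_2 - 1/d_o2 = 1/9 - 1/(33.677) = 0.08142 cm^-1, so d_i2 = 12.282 cm.

12.3 cm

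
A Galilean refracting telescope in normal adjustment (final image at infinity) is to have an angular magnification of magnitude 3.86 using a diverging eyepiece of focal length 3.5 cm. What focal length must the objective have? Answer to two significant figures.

|M| = f_obj/|f_eye|, so f_obj = |M| x |f_eye| = 3.86 x 3.5 = 13.510 cm.

14 cm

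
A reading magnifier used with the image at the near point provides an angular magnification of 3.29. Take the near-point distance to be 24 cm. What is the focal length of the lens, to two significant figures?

For the image at the near point, M = 1 + D/f.
f = D/(M - 1) = 24/(3.29 - 1) = 10.480 cm.

10 cm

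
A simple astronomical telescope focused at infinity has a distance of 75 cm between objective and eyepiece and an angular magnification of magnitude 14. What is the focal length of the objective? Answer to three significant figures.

In normal adjustment the tube length equals f_obj + f_eye and |M| = f_obj/f_eye.
So f_obj = 14 f_eye and 14 f_eye + f_eye = 75 cm, giving f_eye = 75/15 = 5.000 cm and f_obj = 70.000 cm.

70.0 cm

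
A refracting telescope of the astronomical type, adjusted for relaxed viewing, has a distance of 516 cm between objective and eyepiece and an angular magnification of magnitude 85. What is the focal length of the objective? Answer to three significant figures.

In normal adjustment the tube length equals f_obj + f_eye and |M| = f_obj/f_eye.
So f_obj = 85 f_eye and 85 f_eye + f_eye = 516 cm, giving f_eye = 516/86 = 6.000 cm and f_obj = 510.000 cm.

510 cm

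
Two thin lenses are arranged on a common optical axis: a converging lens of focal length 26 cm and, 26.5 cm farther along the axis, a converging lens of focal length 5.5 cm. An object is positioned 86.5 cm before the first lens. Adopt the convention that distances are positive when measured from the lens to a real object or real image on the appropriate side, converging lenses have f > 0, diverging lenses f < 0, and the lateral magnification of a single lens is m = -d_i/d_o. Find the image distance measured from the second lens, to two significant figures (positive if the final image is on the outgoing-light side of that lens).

3.6 cm

Lens 1: 1/d_i1 = 1/f_1 - 1/d_o1 = 1/26 - 1/86.5 = 0.02690 cm^-1, so d_i1 = 37.174 cm.
This image would form 37.174 cm past lens 1, i.e. 10.674 cm beyond lens 2, so it is a virtual object for lens 2: d_o2 = 26.5 - 37.174 = -10.674 cm.
Lens 2: 1/d_i2 = 1/f_2 - 1/d_o2 = 1/5.5 - 1/(-10.674) = 0.27551 cm^-1, so d_i2 = 3.630 cm.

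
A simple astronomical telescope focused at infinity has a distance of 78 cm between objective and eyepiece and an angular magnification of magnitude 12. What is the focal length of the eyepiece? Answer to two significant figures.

In normal adjustment the tube length equals f_obj + f_eye and |M| = f_obj/f_eye.
So f_obj = 12 f_eye and 12 f_eye + f_eye = 78 cm, giving f_eye = 78/13 = 6.000 cm and f_obj = 72.000 cm.

6.0 cm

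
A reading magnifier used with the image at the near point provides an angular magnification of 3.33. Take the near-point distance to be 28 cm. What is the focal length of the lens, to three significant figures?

12.0 cm

For the image at the near point, M = 1 + D/f.
f = D/(M - 1) = 28/(3.33 - 1) = 12.017 cm.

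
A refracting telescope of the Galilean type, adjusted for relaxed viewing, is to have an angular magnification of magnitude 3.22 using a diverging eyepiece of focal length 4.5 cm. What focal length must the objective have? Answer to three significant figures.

14.5 cm

|M| = f_obj/|f_eye|, so f_obj = |M| x |f_eye| = 3.22 x 4.5 = 14.490 cm.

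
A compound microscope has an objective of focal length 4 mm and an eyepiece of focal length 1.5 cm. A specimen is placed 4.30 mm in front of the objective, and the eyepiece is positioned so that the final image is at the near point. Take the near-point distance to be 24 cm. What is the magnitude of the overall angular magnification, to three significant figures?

Convert to cm: f_obj = 4 mm = 0.4 cm; d_o = 4.30 mm = 0.43 cm.
Objective: 1/d_i = 1/f_obj - 1/d_o = 1/0.4 - 1/0.43 = 0.17442 cm^-1, so d_i = 5.733 cm.
m_obj = -d_i/d_o = -5.733/0.43 = -13.333.
Eyepiece angular magnification (image at near point): M_eye = 1 + D/f_e = 1 + 24/1.5 = 17.000.
Overall M = m_obj x M_eye = (-13.333)(17.000) = -226.67.
|M| = 226.67.

227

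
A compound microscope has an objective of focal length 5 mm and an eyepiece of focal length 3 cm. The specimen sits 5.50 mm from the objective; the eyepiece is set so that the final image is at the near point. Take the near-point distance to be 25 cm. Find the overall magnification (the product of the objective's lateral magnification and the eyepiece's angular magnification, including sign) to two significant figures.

Convert to cm: f_obj = 5 mm = 0.5 cm; d_o = 5.50 mm = 0.55 cm.
Objective: 1/d_i = 1/f_obj - 1/d_o = 1/0.5 - 1/0.55 = 0.18182 cm^-1, so d_i = 5.500 cm.
m_obj = -d_i/d_o = -5.500/0.55 = -10.000.
Eyepiece angular magnification (image at near point): M_eye = 1 + D/f_e = 1 + 25/3 = 9.333.
Overall M = m_obj x M_eye = (-10.000)(9.333) = -93.33.

-93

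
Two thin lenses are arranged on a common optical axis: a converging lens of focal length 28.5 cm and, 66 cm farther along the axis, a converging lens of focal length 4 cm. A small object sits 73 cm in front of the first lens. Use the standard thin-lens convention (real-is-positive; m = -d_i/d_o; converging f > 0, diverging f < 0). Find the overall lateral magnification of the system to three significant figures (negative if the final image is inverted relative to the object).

Lens 1: 1/d_i1 = 1/f_1 - 1/d_o1 = 1/28.5 - 1/73 = 0.02139 cm^-1, so d_i1 = 46.753 cm.
m_1 = -(46.753)/73 = -0.6404.
The intermediate image is 46.753 cm to the right of lens 1, so d_o2 = L - d_i1 = 66 - 46.753 = 19.247 cm.
Lens 2: 1/d_i2 = 1/f_2 - 1/d_o2 = 1/4 - 1/(19.247) = 0.19804 cm^-1, so d_i2 = 5.049 cm.
m_2 = -(5.049)/(19.247) = -0.2623.
Total m = m_1 x m_2 = (-0.6404)(-0.2623) = 0.1680.

0.168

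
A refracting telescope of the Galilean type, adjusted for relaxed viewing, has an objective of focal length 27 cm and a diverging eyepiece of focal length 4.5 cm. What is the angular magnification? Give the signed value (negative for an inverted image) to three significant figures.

M = -f_obj/f_eye = -27/(-4.5) = 6.000.

6.00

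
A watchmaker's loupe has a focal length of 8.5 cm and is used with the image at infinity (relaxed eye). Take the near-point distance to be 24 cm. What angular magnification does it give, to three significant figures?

2.82

M = D/f = 24/8.5 = 2.824.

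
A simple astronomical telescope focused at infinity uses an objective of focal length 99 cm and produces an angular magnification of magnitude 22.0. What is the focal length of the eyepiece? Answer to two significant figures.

|M| = f_obj/f_eye, so f_eye = f_obj/|M| = 99/22.0 = 4.500 cm.

4.5 cm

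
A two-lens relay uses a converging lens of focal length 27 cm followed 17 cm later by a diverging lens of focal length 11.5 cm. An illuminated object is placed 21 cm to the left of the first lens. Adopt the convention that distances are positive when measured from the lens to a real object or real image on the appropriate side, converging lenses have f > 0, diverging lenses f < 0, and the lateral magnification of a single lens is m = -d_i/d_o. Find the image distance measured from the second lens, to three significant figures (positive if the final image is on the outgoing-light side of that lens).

-10.4 cm

Applying the thin-lens equation to the first lens, 1/27 = 1/21 + 1/d_i1, which gives d_i1 = -94.500 cm.
The intermediate image is virtual, 94.500 cm to the left of lens 1, so d_o2 = L - d_i1 = 17 - (-94.500) = 111.500 cm.
Applying the thin-lens equation again with f_2 = -11.5 cm and d_o2 = 111.500 cm gives d_i2 = -10.425 cm.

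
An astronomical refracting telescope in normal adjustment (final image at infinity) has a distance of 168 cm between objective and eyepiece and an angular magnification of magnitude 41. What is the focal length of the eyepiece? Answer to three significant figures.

In normal adjustment the tube length equals f_obj + f_eye and |M| = f_obj/f_eye.
So f_obj = 41 f_eye and 41 f_eye + f_eye = 168 cm, giving f_eye = 168/42 = 4.000 cm and f_obj = 164.000 cm.

4.00 cm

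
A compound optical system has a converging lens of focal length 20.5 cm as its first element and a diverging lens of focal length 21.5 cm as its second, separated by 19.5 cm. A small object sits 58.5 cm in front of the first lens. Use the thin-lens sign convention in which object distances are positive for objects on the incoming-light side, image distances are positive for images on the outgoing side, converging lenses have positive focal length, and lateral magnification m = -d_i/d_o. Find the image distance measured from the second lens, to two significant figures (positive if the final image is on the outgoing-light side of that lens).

First lens: d_i1 = 1/(1/20.5 - 1/58.5) = 31.559 cm.
Since 31.559 cm > 19.5 cm, the first image lies past the second lens and serves as a virtual object: d_o2 = L - d_i1 = -12.059 cm.
Second lens: d_i2 = 1/(1/(-21.5) - 1/(-12.059)) = 27.463 cm.

27 cm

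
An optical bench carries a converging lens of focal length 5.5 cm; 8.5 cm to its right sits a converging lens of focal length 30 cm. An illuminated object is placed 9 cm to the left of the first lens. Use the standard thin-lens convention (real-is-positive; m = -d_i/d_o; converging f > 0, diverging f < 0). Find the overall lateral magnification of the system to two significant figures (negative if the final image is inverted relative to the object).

Applying the thin-lens equation to the first lens, 1/5.5 = 1/9 + 1/d_i1, which gives d_i1 = 14.143 cm.
Its lateral magnification is m_1 = -d_i1/d_o1 = -(14.143)/9 = -1.5714.
Since 14.143 cm > 8.5 cm, the first image lies past the second lens and serves as a virtual object: d_o2 = L - d_i1 = -5.643 cm.
Applying the thin-lens equation again with f_2 = 30 cm and d_o2 = -5.643 cm gives d_i2 = 4.749 cm.
m_2 = -(4.749)/(-5.643) = 0.8417.
Total m = m_1 x m_2 = (-1.5714)(0.8417) = -1.3226.

-1.3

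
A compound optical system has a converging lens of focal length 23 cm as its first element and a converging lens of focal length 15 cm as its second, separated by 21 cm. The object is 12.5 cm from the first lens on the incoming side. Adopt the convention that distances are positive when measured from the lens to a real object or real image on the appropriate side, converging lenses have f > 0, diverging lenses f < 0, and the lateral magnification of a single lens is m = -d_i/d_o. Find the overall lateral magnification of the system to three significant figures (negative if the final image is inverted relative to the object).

Applying the thin-lens equation to the first lens, 1/23 = 1/12.5 + 1/d_i1, which gives d_i1 = -27.381 cm.
Its lateral magnification is m_1 = -d_i1/d_o1 = -(-27.381)/12.5 = 2.1905.
The intermediate image is virtual, 27.381 cm to the left of lens 1, so d_o2 = L - d_i1 = 21 - (-27.381) = 48.381 cm.
Applying the thin-lens equation again with f_2 = 15 cm and d_o2 = 48.381 cm gives d_i2 = 21.740 cm.
m_2 = -(21.740)/(48.381) = -0.4494.
Total m = m_1 x m_2 = (2.1905)(-0.4494) = -0.9843.

-0.984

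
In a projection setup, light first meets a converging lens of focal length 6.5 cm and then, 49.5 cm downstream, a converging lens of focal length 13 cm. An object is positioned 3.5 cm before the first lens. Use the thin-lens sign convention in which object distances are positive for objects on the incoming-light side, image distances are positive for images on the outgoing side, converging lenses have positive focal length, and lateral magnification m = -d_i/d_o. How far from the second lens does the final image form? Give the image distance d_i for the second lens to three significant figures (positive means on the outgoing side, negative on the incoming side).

First lens: d_i1 = 1/(1/6.5 - 1/3.5) = -7.583 cm.
With d_i1 < 0 the first image is virtual and lies on the object side; the object distance for lens 2 is d_o2 = 49.5 - (-7.583) = 57.083 cm.
Second lens: d_i2 = 1/(1/13 - 1/(57.083)) = 16.834 cm.

16.8 cm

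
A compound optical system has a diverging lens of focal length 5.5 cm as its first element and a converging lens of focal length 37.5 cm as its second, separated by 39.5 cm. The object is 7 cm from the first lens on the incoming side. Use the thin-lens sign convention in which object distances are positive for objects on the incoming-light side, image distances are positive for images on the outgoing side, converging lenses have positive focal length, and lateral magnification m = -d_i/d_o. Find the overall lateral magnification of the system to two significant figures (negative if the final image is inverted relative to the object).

Applying the thin-lens equation to the first lens, 1/(-5.5) = 1/7 + 1/d_i1, which gives d_i1 = -3.080 cm.
Its lateral magnification is m_1 = -d_i1/d_o1 = -(-3.080)/7 = 0.4400.
With d_i1 < 0 the first image is virtual and lies on the object side; the object distance for lens 2 is d_o2 = 39.5 - (-3.080) = 42.580 cm.
Applying the thin-lens equation again with f_2 = 37.5 cm and d_o2 = 42.580 cm gives d_i2 = 314.321 cm.
m_2 = -(314.321)/(42.580) = -7.3819.
Total m = m_1 x m_2 = (0.4400)(-7.3819) = -3.2480.

-3.2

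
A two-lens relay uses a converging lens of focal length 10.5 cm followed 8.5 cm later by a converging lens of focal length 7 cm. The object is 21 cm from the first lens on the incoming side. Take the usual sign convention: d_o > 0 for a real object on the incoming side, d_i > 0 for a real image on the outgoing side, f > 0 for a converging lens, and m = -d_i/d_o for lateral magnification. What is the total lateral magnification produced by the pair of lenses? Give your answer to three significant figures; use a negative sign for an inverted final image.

-0.359

Applying the thin-lens equation to the first lens, 1/10.5 = 1/21 + 1/d_i1, which gives d_i1 = 21.000 cm.
Its lateral magnification is m_1 = -d_i1/d_o1 = -(21.000)/21 = -1.0000.
This image would form 21.000 cm past lens 1, i.e. 12.500 cm beyond lens 2, so it is a virtual object for lens 2: d_o2 = 8.5 - 21.000 = -12.500 cm.
Applying the thin-lens equation again with f_2 = 7 cm and d_o2 = -12.500 cm gives d_i2 = 4.487 cm.
m_2 = -(4.487)/(-12.500) = 0.3590.
Overall magnification: m = m_1 m_2 = -0.3590.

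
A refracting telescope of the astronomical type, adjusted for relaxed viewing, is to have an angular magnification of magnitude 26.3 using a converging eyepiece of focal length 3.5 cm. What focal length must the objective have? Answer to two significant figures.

|M| = f_obj/|f_eye|, so f_obj = |M| x |f_eye| = 26.3 x 3.5 = 92.050 cm.

92 cm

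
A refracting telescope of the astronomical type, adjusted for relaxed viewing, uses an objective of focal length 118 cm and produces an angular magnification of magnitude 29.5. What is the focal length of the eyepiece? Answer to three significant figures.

4.00 cm

|M| = f_obj/f_eye, so f_eye = f_obj/|M| = 118/29.5 = 4.000 cm.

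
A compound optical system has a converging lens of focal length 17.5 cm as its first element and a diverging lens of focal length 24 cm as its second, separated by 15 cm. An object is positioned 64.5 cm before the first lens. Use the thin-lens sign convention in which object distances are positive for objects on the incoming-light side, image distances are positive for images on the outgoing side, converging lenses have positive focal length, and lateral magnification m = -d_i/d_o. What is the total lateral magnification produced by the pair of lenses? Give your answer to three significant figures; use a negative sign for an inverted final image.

Lens 1: 1/d_i1 = 1/f_1 - 1/d_o1 = 1/17.5 - 1/64.5 = 0.04164 cm^-1, so d_i1 = 24.016 cm.
m_1 = -(24.016)/64.5 = -0.3723.
Since 24.016 cm > 15 cm, the first image lies past the second lens and serves as a virtual object: d_o2 = L - d_i1 = -9.016 cm.
Lens 2: 1/d_i2 = 1/f_2 - 1/d_o2 = 1/(-24) - 1/(-9.016) = 0.06925 cm^-1, so d_i2 = 14.441 cm.
m_2 = -(14.441)/(-9.016) = 1.6017.
The system's lateral magnification is m_1 m_2 = (-0.3723)(1.6017) = -0.5964.

-0.596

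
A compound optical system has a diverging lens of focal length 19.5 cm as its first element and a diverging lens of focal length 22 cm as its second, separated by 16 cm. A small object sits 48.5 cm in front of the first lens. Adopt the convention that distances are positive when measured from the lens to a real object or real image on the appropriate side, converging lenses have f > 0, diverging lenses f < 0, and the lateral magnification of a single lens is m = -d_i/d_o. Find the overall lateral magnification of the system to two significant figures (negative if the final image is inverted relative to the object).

Lens 1: 1/d_i1 = 1/f_1 - 1/d_o1 = 1/(-19.5) - 1/48.5 = -0.07190 cm^-1, so d_i1 = -13.908 cm.
m_1 = -(-13.908)/48.5 = 0.2868.
With d_i1 < 0 the first image is virtual and lies on the object side; the object distance for lens 2 is d_o2 = 16 - (-13.908) = 29.908 cm.
Lens 2: 1/d_i2 = 1/f_2 - 1/d_o2 = 1/(-22) - 1/(29.908) = -0.07889 cm^-1, so d_i2 = -12.676 cm.
m_2 = -(-12.676)/(29.908) = 0.4238.
Total m = m_1 x m_2 = (0.2868)(0.4238) = 0.1215.

0.12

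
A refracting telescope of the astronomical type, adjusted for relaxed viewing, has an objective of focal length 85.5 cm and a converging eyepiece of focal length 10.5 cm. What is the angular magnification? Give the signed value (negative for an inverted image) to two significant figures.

-8.1

M = -f_obj/f_eye = -85.5/(10.5) = -8.143.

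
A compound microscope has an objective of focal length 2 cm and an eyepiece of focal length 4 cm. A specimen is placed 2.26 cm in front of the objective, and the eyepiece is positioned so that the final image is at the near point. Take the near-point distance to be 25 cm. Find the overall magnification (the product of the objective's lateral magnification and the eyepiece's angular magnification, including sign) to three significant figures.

-55.8

Objective: 1/d_i = 1/f_obj - 1/d_o = 1/2 - 1/2.26 = 0.05752 cm^-1, so d_i = 17.385 cm.
m_obj = -d_i/d_o = -17.385/2.26 = -7.692.
Eyepiece angular magnification (image at near point): M_eye = 1 + D/f_e = 1 + 25/4 = 7.250.
Overall M = m_obj x M_eye = (-7.692)(7.250) = -55.77.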